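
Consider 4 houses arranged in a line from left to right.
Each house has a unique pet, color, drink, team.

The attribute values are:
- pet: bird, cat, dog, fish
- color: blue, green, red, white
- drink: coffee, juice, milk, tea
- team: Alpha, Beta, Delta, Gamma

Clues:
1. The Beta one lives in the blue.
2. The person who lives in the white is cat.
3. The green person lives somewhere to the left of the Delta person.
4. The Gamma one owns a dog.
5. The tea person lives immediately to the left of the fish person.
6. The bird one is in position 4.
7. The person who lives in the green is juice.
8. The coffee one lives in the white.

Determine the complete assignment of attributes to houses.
Solution:

House | Pet | Color | Drink | Team
----------------------------------
  1   | dog | red | tea | Gamma
  2   | fish | green | juice | Alpha
  3   | cat | white | coffee | Delta
  4   | bird | blue | milk | Beta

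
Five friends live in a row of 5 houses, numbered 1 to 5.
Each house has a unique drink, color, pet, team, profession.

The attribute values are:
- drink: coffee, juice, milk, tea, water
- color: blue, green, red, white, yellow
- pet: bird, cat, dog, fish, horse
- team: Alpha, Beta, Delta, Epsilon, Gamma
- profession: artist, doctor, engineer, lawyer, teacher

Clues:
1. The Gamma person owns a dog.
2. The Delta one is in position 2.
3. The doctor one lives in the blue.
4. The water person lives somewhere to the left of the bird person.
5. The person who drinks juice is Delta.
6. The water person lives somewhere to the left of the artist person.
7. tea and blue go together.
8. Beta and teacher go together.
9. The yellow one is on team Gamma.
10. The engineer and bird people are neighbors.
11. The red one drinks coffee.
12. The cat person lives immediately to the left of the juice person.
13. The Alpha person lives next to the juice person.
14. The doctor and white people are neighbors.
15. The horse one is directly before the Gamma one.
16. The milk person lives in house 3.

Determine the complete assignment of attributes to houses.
Solution:

House | Drink | Color | Pet | Team | Profession
-----------------------------------------------
  1   | tea | blue | cat | Alpha | doctor
  2   | juice | white | fish | Delta | lawyer
  3   | milk | green | horse | Beta | teacher
  4   | water | yellow | dog | Gamma | engineer
  5   | coffee | red | bird | Epsilon | artist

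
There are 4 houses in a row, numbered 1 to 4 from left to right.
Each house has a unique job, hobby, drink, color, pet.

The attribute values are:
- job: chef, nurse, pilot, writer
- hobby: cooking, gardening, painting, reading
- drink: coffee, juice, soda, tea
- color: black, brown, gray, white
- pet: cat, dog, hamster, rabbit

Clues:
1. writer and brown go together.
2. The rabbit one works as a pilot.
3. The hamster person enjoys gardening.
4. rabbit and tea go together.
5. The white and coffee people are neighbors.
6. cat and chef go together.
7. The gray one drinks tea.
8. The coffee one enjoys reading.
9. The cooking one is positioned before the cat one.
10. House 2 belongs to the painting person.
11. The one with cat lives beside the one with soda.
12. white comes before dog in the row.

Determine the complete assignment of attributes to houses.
Solution:

House | Job | Hobby | Drink | Color | Pet
-----------------------------------------
  1   | pilot | cooking | tea | gray | rabbit
  2   | chef | painting | juice | black | cat
  3   | nurse | gardening | soda | white | hamster
  4   | writer | reading | coffee | brown | dog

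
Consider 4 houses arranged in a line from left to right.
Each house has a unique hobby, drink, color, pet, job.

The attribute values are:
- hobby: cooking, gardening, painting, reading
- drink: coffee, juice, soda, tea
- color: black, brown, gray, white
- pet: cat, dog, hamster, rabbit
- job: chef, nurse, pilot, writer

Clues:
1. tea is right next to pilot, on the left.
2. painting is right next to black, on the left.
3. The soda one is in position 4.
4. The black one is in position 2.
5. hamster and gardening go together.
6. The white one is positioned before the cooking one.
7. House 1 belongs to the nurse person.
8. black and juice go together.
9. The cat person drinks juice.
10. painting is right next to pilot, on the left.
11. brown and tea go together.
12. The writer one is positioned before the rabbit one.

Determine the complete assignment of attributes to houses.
Solution:

House | Hobby | Drink | Color | Pet | Job
-----------------------------------------
  1   | painting | tea | brown | dog | nurse
  2   | reading | juice | black | cat | pilot
  3   | gardening | coffee | white | hamster | writer
  4   | cooking | soda | gray | rabbit | chef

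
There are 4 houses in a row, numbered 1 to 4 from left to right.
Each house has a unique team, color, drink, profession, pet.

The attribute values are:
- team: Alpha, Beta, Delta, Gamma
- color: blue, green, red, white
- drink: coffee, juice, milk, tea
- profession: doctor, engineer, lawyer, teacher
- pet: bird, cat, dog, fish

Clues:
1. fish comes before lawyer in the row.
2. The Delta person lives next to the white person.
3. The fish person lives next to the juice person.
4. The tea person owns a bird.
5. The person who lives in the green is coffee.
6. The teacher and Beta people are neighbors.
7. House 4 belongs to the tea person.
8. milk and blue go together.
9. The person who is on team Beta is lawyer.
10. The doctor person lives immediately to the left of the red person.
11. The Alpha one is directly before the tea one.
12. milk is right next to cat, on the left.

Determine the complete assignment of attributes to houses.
Solution:

House | Team | Color | Drink | Profession | Pet
-----------------------------------------------
  1   | Delta | blue | milk | teacher | fish
  2   | Beta | white | juice | lawyer | cat
  3   | Alpha | green | coffee | doctor | dog
  4   | Gamma | red | tea | engineer | bird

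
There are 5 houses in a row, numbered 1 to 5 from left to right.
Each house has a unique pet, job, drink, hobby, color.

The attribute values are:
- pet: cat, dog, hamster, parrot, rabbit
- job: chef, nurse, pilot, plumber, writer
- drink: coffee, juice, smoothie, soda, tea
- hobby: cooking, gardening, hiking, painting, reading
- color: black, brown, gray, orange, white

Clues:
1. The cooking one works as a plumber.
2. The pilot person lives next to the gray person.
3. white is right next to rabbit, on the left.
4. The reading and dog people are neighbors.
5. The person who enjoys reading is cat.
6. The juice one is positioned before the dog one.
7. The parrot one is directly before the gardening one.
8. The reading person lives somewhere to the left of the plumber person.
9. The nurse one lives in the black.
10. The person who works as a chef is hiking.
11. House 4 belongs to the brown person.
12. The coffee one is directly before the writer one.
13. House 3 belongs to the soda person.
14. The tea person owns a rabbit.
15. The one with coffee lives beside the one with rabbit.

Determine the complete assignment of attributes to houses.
Solution:

House | Pet | Job | Drink | Hobby | Color
-----------------------------------------
  1   | parrot | chef | coffee | hiking | white
  2   | rabbit | writer | tea | gardening | orange
  3   | hamster | nurse | soda | painting | black
  4   | cat | pilot | juice | reading | brown
  5   | dog | plumber | smoothie | cooking | gray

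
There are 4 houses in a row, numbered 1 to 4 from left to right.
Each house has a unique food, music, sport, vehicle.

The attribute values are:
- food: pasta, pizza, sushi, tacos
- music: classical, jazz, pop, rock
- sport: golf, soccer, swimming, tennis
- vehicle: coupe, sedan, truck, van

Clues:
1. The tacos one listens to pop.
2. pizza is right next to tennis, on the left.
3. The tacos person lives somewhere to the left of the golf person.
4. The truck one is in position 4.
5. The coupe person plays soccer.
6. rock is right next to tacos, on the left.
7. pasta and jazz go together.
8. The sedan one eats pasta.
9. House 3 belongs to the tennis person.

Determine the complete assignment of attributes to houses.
Solution:

House | Food | Music | Sport | Vehicle
--------------------------------------
  1   | pasta | jazz | swimming | sedan
  2   | pizza | rock | soccer | coupe
  3   | tacos | pop | tennis | van
  4   | sushi | classical | golf | truck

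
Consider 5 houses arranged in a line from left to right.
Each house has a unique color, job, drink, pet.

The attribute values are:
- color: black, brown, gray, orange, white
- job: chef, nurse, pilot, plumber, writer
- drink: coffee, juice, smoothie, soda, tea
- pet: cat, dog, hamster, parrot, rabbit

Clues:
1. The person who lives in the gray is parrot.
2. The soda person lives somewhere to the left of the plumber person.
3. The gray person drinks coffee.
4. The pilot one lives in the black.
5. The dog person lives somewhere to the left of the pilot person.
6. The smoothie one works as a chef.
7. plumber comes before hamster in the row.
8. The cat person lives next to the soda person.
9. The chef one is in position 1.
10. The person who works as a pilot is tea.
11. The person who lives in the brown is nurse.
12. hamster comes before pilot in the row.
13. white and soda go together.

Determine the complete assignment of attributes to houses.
Solution:

House | Color | Job | Drink | Pet
---------------------------------
  1   | orange | chef | smoothie | cat
  2   | white | writer | soda | dog
  3   | gray | plumber | coffee | parrot
  4   | brown | nurse | juice | hamster
  5   | black | pilot | tea | rabbit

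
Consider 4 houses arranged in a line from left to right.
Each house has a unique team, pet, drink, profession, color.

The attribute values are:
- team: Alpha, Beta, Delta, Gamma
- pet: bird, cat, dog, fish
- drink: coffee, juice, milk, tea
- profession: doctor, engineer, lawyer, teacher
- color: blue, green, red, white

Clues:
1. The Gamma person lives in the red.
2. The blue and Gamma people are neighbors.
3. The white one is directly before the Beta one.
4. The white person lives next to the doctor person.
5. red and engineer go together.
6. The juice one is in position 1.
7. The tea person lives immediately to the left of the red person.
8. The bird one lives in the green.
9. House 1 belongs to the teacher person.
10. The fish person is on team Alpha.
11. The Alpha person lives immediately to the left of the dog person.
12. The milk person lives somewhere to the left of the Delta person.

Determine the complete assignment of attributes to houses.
Solution:

House | Team | Pet | Drink | Profession | Color
-----------------------------------------------
  1   | Alpha | fish | juice | teacher | white
  2   | Beta | dog | tea | doctor | blue
  3   | Gamma | cat | milk | engineer | red
  4   | Delta | bird | coffee | lawyer | green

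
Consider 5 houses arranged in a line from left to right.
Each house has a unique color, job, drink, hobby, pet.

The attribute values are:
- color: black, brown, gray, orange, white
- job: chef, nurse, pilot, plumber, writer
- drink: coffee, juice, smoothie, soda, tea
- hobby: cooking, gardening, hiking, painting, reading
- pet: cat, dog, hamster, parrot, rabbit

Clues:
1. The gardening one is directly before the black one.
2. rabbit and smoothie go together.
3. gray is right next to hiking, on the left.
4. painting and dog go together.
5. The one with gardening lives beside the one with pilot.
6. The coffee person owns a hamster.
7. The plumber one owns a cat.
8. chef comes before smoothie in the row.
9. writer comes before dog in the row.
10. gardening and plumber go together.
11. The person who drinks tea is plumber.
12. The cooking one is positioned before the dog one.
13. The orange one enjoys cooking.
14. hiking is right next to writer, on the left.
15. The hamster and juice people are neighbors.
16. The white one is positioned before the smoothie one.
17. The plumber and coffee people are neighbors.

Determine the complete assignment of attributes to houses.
Solution:

House | Color | Job | Drink | Hobby | Pet
-----------------------------------------
  1   | gray | plumber | tea | gardening | cat
  2   | black | pilot | coffee | hiking | hamster
  3   | orange | writer | juice | cooking | parrot
  4   | white | chef | soda | painting | dog
  5   | brown | nurse | smoothie | reading | rabbit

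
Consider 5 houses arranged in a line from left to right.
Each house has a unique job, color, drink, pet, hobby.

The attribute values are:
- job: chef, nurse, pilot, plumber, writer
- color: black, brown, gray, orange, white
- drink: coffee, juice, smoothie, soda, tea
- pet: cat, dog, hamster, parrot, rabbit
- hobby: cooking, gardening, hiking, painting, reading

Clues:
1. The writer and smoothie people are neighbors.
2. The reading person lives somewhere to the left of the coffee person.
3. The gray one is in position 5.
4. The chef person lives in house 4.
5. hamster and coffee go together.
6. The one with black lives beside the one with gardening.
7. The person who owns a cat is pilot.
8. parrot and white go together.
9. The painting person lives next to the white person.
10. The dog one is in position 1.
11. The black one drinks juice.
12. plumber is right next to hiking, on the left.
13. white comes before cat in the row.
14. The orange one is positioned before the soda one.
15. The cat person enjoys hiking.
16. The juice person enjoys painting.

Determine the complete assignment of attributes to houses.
Solution:

House | Job | Color | Drink | Pet | Hobby
-----------------------------------------
  1   | writer | black | juice | dog | painting
  2   | plumber | white | smoothie | parrot | gardening
  3   | pilot | orange | tea | cat | hiking
  4   | chef | brown | soda | rabbit | reading
  5   | nurse | gray | coffee | hamster | cooking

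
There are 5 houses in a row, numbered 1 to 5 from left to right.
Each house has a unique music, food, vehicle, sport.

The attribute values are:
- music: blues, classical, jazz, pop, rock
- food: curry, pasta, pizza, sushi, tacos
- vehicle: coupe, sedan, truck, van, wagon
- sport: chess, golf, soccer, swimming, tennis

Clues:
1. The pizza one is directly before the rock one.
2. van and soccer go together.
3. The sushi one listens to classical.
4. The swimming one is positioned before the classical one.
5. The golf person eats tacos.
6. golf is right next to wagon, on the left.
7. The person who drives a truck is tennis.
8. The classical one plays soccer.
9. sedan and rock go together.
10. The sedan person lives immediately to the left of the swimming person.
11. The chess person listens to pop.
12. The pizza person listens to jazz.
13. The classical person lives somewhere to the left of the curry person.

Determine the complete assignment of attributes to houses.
Solution:

House | Music | Food | Vehicle | Sport
--------------------------------------
  1   | jazz | pizza | truck | tennis
  2   | rock | tacos | sedan | golf
  3   | blues | pasta | wagon | swimming
  4   | classical | sushi | van | soccer
  5   | pop | curry | coupe | chess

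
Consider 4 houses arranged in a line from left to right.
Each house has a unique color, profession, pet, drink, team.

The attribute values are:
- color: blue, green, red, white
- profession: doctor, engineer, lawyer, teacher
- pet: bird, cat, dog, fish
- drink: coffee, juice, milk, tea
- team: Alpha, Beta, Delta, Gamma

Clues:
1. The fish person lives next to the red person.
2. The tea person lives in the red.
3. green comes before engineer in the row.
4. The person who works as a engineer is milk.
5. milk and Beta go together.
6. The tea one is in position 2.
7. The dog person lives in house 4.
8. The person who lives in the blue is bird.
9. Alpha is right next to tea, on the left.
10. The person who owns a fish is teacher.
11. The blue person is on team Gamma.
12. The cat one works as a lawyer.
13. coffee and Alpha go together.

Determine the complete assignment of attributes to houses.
Solution:

House | Color | Profession | Pet | Drink | Team
-----------------------------------------------
  1   | green | teacher | fish | coffee | Alpha
  2   | red | lawyer | cat | tea | Delta
  3   | blue | doctor | bird | juice | Gamma
  4   | white | engineer | dog | milk | Beta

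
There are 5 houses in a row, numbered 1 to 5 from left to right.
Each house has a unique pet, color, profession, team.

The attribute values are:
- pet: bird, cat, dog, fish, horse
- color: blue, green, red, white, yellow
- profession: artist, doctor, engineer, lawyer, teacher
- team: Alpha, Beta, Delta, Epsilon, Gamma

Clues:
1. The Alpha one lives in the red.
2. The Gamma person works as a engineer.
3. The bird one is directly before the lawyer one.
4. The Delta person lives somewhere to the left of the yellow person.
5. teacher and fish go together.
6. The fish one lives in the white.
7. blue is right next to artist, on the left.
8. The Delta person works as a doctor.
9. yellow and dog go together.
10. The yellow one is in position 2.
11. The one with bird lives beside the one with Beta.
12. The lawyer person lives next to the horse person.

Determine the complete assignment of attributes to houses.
Solution:

House | Pet | Color | Profession | Team
---------------------------------------
  1   | bird | green | doctor | Delta
  2   | dog | yellow | lawyer | Beta
  3   | horse | blue | engineer | Gamma
  4   | cat | red | artist | Alpha
  5   | fish | white | teacher | Epsilon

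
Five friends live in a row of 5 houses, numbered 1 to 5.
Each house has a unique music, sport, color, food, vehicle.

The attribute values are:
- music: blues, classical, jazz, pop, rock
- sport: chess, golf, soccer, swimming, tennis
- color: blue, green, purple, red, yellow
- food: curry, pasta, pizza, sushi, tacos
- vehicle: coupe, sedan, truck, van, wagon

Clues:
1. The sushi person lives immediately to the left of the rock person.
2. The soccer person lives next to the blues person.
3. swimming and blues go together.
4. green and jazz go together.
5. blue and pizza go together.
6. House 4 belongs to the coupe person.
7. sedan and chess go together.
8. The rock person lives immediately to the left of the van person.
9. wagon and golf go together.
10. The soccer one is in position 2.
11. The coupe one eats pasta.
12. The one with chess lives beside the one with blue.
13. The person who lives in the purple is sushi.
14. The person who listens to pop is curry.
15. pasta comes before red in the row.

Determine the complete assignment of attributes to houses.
Solution:

House | Music | Sport | Color | Food | Vehicle
----------------------------------------------
  1   | classical | chess | purple | sushi | sedan
  2   | rock | soccer | blue | pizza | truck
  3   | blues | swimming | yellow | tacos | van
  4   | jazz | tennis | green | pasta | coupe
  5   | pop | golf | red | curry | wagon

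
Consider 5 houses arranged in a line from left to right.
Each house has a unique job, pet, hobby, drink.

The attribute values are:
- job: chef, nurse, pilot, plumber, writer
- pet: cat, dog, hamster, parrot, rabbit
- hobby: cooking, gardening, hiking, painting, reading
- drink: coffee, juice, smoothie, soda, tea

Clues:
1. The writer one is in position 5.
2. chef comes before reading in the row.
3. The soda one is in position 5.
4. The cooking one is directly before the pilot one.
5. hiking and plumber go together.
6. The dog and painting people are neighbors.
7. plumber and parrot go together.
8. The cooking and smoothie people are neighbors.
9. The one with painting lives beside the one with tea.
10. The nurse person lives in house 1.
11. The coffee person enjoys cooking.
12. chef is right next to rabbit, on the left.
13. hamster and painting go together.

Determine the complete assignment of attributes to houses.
Solution:

House | Job | Pet | Hobby | Drink
---------------------------------
  1   | nurse | dog | cooking | coffee
  2   | pilot | hamster | painting | smoothie
  3   | plumber | parrot | hiking | tea
  4   | chef | cat | gardening | juice
  5   | writer | rabbit | reading | soda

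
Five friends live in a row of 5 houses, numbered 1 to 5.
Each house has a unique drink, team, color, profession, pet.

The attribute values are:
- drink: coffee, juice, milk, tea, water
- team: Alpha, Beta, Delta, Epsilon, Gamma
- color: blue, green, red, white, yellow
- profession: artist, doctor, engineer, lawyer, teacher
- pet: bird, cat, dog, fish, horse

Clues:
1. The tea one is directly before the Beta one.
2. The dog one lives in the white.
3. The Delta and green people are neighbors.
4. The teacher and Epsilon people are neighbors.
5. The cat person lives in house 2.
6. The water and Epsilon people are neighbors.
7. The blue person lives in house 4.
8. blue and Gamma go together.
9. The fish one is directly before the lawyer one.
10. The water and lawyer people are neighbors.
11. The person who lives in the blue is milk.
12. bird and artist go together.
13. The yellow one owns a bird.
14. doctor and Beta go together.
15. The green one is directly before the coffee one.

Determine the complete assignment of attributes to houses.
Solution:

House | Drink | Team | Color | Profession | Pet
-----------------------------------------------
  1   | water | Delta | red | teacher | fish
  2   | tea | Epsilon | green | lawyer | cat
  3   | coffee | Beta | white | doctor | dog
  4   | milk | Gamma | blue | engineer | horse
  5   | juice | Alpha | yellow | artist | bird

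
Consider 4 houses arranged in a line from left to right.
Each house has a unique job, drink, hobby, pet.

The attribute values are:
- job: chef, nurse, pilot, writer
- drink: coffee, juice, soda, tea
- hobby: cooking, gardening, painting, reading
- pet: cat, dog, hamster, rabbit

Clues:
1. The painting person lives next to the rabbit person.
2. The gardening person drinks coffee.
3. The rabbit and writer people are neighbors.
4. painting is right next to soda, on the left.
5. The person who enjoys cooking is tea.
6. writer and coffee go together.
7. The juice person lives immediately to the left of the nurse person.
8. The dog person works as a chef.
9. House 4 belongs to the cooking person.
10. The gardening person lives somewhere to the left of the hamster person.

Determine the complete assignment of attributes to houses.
Solution:

House | Job | Drink | Hobby | Pet
---------------------------------
  1   | chef | juice | painting | dog
  2   | nurse | soda | reading | rabbit
  3   | writer | coffee | gardening | cat
  4   | pilot | tea | cooking | hamster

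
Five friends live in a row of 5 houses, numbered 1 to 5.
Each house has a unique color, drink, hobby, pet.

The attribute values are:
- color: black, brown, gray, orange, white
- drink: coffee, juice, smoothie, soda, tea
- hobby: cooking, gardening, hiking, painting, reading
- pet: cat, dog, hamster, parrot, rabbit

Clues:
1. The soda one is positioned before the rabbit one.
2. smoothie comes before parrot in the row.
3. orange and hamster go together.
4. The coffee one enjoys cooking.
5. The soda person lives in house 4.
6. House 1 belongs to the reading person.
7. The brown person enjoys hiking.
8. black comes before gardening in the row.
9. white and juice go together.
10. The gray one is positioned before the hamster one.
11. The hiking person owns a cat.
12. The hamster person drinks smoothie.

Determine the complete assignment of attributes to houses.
Solution:

House | Color | Drink | Hobby | Pet
-----------------------------------
  1   | gray | tea | reading | dog
  2   | orange | smoothie | painting | hamster
  3   | black | coffee | cooking | parrot
  4   | brown | soda | hiking | cat
  5   | white | juice | gardening | rabbit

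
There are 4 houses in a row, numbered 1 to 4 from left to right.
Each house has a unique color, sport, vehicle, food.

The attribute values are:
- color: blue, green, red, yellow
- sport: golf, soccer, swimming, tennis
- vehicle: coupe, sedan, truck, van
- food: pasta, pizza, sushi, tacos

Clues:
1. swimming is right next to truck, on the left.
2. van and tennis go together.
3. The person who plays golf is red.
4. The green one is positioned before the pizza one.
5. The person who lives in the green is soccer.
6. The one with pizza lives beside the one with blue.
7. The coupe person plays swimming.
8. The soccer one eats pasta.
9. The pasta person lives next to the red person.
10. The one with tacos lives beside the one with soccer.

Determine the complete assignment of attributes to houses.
Solution:

House | Color | Sport | Vehicle | Food
--------------------------------------
  1   | yellow | swimming | coupe | tacos
  2   | green | soccer | truck | pasta
  3   | red | golf | sedan | pizza
  4   | blue | tennis | van | sushi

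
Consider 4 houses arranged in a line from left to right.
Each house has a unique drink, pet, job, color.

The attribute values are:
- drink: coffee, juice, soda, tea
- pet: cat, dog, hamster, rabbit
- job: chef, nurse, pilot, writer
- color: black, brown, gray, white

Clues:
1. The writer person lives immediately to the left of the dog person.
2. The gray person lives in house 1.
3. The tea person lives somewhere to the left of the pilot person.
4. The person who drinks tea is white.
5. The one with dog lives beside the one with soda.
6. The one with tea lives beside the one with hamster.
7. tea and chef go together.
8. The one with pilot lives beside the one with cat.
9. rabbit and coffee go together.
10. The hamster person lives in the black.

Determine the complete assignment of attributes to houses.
Solution:

House | Drink | Pet | Job | Color
---------------------------------
  1   | coffee | rabbit | writer | gray
  2   | tea | dog | chef | white
  3   | soda | hamster | pilot | black
  4   | juice | cat | nurse | brown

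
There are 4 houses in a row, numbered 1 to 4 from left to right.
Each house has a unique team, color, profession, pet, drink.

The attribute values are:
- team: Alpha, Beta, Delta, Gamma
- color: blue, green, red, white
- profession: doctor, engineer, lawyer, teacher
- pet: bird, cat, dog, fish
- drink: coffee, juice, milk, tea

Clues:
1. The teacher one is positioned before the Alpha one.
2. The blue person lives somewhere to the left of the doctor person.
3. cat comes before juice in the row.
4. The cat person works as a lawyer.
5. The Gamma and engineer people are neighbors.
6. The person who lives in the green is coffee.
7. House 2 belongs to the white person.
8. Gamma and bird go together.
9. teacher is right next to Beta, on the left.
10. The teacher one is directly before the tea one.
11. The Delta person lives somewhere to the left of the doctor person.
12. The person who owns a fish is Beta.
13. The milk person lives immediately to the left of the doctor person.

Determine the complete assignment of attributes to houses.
Solution:

House | Team | Color | Profession | Pet | Drink
-----------------------------------------------
  1   | Gamma | green | teacher | bird | coffee
  2   | Beta | white | engineer | fish | tea
  3   | Delta | blue | lawyer | cat | milk
  4   | Alpha | red | doctor | dog | juice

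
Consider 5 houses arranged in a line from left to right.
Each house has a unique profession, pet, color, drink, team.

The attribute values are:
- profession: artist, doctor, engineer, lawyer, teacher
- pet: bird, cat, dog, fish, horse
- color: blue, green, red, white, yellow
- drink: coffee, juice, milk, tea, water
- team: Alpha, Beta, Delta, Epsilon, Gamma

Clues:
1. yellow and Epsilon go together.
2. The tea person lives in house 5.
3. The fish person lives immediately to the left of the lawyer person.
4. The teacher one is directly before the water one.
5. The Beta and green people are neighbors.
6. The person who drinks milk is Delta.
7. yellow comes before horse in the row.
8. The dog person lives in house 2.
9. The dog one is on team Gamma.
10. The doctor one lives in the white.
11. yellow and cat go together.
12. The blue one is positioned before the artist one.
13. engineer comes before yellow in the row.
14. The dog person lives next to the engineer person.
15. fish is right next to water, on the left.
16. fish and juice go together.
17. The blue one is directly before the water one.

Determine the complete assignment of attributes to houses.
Solution:

House | Profession | Pet | Color | Drink | Team
-----------------------------------------------
  1   | teacher | fish | blue | juice | Beta
  2   | lawyer | dog | green | water | Gamma
  3   | engineer | bird | red | milk | Delta
  4   | artist | cat | yellow | coffee | Epsilon
  5   | doctor | horse | white | tea | Alpha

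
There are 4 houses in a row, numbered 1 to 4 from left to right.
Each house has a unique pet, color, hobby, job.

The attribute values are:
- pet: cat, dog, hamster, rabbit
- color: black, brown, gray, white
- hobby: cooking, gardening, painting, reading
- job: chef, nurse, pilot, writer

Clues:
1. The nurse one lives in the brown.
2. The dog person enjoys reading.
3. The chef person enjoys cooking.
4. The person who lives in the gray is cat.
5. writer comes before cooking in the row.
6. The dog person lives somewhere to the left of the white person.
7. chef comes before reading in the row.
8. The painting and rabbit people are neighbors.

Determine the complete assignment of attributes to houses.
Solution:

House | Pet | Color | Hobby | Job
---------------------------------
  1   | cat | gray | painting | writer
  2   | rabbit | black | cooking | chef
  3   | dog | brown | reading | nurse
  4   | hamster | white | gardening | pilot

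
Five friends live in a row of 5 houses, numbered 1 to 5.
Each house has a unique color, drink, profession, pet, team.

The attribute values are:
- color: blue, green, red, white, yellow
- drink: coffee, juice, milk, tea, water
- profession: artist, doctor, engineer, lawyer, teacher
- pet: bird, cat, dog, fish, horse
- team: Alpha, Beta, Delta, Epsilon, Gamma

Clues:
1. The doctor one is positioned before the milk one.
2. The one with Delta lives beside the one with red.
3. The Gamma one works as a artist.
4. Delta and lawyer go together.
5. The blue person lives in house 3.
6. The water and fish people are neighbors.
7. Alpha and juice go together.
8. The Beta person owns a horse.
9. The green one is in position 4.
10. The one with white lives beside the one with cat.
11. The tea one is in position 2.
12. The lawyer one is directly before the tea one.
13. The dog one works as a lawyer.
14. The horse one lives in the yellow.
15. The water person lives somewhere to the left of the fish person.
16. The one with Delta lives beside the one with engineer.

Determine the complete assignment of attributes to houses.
Solution:

House | Color | Drink | Profession | Pet | Team
-----------------------------------------------
  1   | white | coffee | lawyer | dog | Delta
  2   | red | tea | engineer | cat | Epsilon
  3   | blue | water | artist | bird | Gamma
  4   | green | juice | doctor | fish | Alpha
  5   | yellow | milk | teacher | horse | Beta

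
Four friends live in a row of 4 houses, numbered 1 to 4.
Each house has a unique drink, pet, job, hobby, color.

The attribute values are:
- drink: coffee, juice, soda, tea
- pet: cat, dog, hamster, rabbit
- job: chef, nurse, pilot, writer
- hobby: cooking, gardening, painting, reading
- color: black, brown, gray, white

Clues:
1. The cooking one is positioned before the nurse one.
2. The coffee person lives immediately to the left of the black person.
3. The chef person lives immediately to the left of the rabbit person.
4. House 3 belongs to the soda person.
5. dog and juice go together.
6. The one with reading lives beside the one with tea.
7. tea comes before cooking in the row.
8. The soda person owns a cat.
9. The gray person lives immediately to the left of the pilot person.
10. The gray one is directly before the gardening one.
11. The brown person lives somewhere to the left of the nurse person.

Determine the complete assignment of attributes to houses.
Solution:

House | Drink | Pet | Job | Hobby | Color
-----------------------------------------
  1   | coffee | hamster | chef | reading | gray
  2   | tea | rabbit | pilot | gardening | black
  3   | soda | cat | writer | cooking | brown
  4   | juice | dog | nurse | painting | white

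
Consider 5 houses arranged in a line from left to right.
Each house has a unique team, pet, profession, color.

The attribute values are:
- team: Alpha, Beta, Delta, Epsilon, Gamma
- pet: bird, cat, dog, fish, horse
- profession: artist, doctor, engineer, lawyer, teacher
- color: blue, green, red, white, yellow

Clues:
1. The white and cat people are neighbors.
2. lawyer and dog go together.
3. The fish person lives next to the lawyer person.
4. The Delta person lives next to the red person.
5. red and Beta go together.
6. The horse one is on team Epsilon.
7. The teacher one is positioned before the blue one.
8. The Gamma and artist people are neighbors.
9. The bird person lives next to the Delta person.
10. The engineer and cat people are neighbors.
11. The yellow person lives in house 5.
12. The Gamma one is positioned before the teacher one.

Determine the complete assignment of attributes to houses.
Solution:

House | Team | Pet | Profession | Color
---------------------------------------
  1   | Gamma | bird | engineer | white
  2   | Delta | cat | artist | green
  3   | Beta | fish | teacher | red
  4   | Alpha | dog | lawyer | blue
  5   | Epsilon | horse | doctor | yellow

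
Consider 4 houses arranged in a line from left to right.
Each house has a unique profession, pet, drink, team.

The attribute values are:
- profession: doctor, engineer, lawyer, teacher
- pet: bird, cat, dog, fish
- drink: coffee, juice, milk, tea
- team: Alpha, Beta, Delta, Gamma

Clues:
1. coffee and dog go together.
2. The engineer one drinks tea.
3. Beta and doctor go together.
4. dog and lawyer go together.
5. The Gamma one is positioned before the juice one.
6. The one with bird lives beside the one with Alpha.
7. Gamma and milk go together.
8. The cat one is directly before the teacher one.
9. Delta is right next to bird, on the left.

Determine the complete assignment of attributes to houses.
Solution:

House | Profession | Pet | Drink | Team
---------------------------------------
  1   | engineer | cat | tea | Delta
  2   | teacher | bird | milk | Gamma
  3   | lawyer | dog | coffee | Alpha
  4   | doctor | fish | juice | Beta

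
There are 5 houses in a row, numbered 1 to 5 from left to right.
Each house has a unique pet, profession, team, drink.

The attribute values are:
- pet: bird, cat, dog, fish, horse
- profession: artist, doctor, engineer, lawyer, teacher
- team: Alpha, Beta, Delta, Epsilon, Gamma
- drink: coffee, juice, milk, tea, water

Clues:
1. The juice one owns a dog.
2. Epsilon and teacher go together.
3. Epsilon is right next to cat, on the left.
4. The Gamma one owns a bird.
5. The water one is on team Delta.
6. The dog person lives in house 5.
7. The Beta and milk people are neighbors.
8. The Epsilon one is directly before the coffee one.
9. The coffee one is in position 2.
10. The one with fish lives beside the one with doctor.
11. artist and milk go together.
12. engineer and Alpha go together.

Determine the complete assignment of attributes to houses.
Solution:

House | Pet | Profession | Team | Drink
---------------------------------------
  1   | fish | teacher | Epsilon | tea
  2   | cat | doctor | Beta | coffee
  3   | bird | artist | Gamma | milk
  4   | horse | lawyer | Delta | water
  5   | dog | engineer | Alpha | juice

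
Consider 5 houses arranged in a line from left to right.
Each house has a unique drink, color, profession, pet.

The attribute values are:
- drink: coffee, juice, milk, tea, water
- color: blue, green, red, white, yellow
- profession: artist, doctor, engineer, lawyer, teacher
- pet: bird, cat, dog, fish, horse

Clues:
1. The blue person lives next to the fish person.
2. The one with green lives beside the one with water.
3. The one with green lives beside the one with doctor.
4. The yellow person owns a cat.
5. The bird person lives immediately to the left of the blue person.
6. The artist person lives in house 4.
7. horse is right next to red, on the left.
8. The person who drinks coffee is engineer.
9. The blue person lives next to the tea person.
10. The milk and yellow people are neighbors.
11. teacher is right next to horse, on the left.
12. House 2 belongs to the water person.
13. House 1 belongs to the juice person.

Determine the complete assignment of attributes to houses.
Solution:

House | Drink | Color | Profession | Pet
----------------------------------------
  1   | juice | green | teacher | bird
  2   | water | blue | doctor | horse
  3   | tea | red | lawyer | fish
  4   | milk | white | artist | dog
  5   | coffee | yellow | engineer | cat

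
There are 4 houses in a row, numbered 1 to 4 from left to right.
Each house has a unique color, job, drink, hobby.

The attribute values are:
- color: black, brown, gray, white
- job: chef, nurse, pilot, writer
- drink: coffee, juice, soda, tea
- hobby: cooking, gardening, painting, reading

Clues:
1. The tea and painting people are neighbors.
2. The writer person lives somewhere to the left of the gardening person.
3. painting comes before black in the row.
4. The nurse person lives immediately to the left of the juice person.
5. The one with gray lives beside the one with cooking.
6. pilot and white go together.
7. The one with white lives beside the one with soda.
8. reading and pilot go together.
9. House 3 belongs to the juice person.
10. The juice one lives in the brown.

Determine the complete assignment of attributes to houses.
Solution:

House | Color | Job | Drink | Hobby
-----------------------------------
  1   | white | pilot | tea | reading
  2   | gray | nurse | soda | painting
  3   | brown | writer | juice | cooking
  4   | black | chef | coffee | gardening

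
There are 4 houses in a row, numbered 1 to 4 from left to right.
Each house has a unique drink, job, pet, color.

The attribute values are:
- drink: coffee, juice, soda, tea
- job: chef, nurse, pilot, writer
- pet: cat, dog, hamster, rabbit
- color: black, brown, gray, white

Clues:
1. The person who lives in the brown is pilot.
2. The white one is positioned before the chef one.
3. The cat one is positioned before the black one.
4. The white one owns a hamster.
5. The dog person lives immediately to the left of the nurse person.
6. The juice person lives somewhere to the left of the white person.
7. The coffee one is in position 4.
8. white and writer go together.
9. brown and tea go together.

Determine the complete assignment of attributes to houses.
Solution:

House | Drink | Job | Pet | Color
---------------------------------
  1   | tea | pilot | dog | brown
  2   | juice | nurse | cat | gray
  3   | soda | writer | hamster | white
  4   | coffee | chef | rabbit | black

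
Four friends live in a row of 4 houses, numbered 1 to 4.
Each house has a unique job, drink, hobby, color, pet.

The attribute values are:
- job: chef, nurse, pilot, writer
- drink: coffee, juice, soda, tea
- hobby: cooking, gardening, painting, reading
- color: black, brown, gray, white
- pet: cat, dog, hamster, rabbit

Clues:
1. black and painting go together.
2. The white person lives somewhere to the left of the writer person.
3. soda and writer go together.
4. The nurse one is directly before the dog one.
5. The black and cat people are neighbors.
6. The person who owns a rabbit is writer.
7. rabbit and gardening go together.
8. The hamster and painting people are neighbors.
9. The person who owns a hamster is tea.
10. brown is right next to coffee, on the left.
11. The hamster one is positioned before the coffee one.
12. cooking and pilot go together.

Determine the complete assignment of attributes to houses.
Solution:

House | Job | Drink | Hobby | Color | Pet
-----------------------------------------
  1   | nurse | tea | reading | brown | hamster
  2   | chef | coffee | painting | black | dog
  3   | pilot | juice | cooking | white | cat
  4   | writer | soda | gardening | gray | rabbit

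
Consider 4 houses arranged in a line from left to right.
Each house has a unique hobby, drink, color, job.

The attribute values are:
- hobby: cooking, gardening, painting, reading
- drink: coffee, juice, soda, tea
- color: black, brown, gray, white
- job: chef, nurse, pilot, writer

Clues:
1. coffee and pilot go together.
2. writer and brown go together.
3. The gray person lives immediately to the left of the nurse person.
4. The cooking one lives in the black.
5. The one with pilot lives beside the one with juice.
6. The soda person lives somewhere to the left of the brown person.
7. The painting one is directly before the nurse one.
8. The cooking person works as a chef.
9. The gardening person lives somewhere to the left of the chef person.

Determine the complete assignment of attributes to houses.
Solution:

House | Hobby | Drink | Color | Job
-----------------------------------
  1   | painting | coffee | gray | pilot
  2   | gardening | juice | white | nurse
  3   | cooking | soda | black | chef
  4   | reading | tea | brown | writer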